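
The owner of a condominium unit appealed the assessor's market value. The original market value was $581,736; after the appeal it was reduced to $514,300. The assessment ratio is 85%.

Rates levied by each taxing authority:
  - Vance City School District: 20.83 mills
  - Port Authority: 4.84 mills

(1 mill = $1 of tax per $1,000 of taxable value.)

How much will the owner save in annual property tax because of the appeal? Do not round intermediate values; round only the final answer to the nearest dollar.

Old assessed value = $581,736 × 0.85 = $494,475.6
New assessed value = $514,300 × 0.85 = $437,155
Combined rate = 0.02083 + 0.00484 = 0.02567
Old tax = $494,475.6 × 0.02567 = $12,693.188652
New tax = $437,155 × 0.02567 = $11,221.76885
Reduction = $12,693.188652 − $11,221.76885 = $1,471.419802

$1,471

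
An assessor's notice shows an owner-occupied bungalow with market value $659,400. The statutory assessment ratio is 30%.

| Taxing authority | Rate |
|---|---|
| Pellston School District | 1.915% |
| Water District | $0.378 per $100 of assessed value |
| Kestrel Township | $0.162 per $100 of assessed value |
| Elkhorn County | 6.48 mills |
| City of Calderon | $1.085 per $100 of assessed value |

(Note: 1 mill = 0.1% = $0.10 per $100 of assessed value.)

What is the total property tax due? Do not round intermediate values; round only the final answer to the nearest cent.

Assessed value = $659,400 × 0.3 = $197,820
Pellston School District: $197,820 × 0.01915 = $3,788.253
Water District: $197,820 × 0.00378 = $747.7596
Kestrel Township: $197,820 × 0.00162 = $320.4684
Elkhorn County: $197,820 × 0.00648 = $1,281.8736
City of Calderon: $197,820 × 0.01085 = $2,146.347
Total = $8,284.7016

$8,284.70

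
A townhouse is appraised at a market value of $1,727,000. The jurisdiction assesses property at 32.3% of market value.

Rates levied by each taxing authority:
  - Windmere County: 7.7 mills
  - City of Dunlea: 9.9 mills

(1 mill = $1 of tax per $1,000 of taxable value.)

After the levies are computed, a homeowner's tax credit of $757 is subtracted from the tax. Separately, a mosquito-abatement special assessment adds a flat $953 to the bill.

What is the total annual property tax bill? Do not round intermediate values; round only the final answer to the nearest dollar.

$10,014

Assessed value = $1,727,000 × 0.323 = $557,821
Windmere County: $557,821 × 0.0077 = $4,295.2217
City of Dunlea: $557,821 × 0.0099 = $5,522.4279
Levies subtotal = $9,817.6496
After credit = $9,817.6496 − $757 = $9,060.6496
Total = $9,060.6496 + $953 = $10,013.6496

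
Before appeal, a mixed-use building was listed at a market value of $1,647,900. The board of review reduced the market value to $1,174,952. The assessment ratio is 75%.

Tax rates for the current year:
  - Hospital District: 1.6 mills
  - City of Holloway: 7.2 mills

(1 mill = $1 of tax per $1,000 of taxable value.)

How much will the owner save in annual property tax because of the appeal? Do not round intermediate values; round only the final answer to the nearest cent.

Old assessed value = $1,647,900 × 0.75 = $1,235,925
New assessed value = $1,174,952 × 0.75 = $881,214
Combined rate = 0.0016 + 0.0072 = 0.0088
Old tax = $1,235,925 × 0.0088 = $10,876.14
New tax = $881,214 × 0.0088 = $7,754.6832
Reduction = $10,876.14 − $7,754.6832 = $3,121.4568

$3,121.46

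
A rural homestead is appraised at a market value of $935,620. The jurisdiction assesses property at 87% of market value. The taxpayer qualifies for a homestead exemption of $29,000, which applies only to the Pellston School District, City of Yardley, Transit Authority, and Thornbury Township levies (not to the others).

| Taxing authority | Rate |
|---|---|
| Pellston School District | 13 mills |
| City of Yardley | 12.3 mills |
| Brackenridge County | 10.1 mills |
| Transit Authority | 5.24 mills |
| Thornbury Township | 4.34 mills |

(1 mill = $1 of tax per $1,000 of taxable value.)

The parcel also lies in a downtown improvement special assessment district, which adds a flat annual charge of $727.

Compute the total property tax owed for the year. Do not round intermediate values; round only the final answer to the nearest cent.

Assessed value = $935,620 × 0.87 = $813,989.4
Pellston School District: ($813,989.4 − $29,000) × 0.013 = $784,989.4 × 0.013 = $10,204.8622
City of Yardley: ($813,989.4 − $29,000) × 0.0123 = $784,989.4 × 0.0123 = $9,655.36962
Brackenridge County: $813,989.4 × 0.0101 = $8,221.29294
Transit Authority: ($813,989.4 − $29,000) × 0.00524 = $784,989.4 × 0.00524 = $4,113.344456
Thornbury Township: ($813,989.4 − $29,000) × 0.00434 = $784,989.4 × 0.00434 = $3,406.853996
Levies subtotal = $35,601.723212
Total = $35,601.723212 + $727 = $36,328.723212

$36,328.72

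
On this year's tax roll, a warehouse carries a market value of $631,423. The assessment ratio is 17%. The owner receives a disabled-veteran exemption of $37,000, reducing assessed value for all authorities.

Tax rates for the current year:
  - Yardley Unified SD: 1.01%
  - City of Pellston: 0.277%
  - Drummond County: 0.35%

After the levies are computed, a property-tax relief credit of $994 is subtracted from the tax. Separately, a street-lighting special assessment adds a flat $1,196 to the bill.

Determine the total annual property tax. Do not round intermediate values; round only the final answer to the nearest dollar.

$1,353

Assessed value = $631,423 × 0.17 = $107,341.91
Taxable value = $107,341.91 − $37,000 = $70,341.91
Yardley Unified SD: $70,341.91 × 0.0101 = $710.453291
City of Pellston: $70,341.91 × 0.00277 = $194.8470907
Drummond County: $70,341.91 × 0.0035 = $246.196685
Levies subtotal = $1,151.4970667
After credit = $1,151.4970667 − $994 = $157.4970667
Total = $157.4970667 + $1,196 = $1,353.4970667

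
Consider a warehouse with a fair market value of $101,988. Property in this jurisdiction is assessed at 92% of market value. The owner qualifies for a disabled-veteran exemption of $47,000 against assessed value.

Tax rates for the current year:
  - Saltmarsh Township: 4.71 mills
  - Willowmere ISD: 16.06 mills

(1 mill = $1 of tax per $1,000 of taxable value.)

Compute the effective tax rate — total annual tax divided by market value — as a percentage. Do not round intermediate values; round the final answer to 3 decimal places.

Assessed value = $101,988 × 0.92 = $93,828.96
Taxable value = $93,828.96 − $47,000 = $46,828.96
Saltmarsh Township: $46,828.96 × 0.00471 = $220.5644016
Willowmere ISD: $46,828.96 × 0.01606 = $752.0730976
Total tax = $972.6374992
Effective rate = $972.6374992 ÷ $101,988 = 0.954% of market value

0.954%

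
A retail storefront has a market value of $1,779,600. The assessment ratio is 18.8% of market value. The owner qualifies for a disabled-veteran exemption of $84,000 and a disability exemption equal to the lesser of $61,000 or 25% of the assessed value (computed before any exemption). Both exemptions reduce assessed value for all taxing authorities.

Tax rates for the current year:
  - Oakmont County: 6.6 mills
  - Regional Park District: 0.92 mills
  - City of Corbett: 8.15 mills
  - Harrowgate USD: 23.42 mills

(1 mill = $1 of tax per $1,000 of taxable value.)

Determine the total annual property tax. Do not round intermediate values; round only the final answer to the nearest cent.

$7,410.09

Assessed value = $1,779,600 × 0.188 = $334,564.8
Disability exemption = min($61,000, 25% × $334,564.8) = min($61,000, $83,641.2) = $61,000 (dollar cap binds)
Taxable value = $334,564.8 − $84,000 − $61,000 = $189,564.8
Oakmont County: $189,564.8 × 0.0066 = $1,251.12768
Regional Park District: $189,564.8 × 0.00092 = $174.399616
City of Corbett: $189,564.8 × 0.00815 = $1,544.95312
Harrowgate USD: $189,564.8 × 0.02342 = $4,439.607616
Total = $7,410.088032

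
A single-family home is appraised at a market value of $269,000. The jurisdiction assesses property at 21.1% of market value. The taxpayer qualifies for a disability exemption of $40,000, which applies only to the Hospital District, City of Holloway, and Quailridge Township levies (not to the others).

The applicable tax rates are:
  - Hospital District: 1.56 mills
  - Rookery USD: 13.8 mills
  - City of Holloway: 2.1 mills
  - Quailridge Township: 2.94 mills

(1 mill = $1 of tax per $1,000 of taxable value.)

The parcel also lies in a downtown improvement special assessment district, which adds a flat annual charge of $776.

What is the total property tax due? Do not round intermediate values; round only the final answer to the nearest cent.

$1,669.88

Assessed value = $269,000 × 0.211 = $56,759
Hospital District: ($56,759 − $40,000) × 0.00156 = $16,759 × 0.00156 = $26.14404
Rookery USD: $56,759 × 0.0138 = $783.2742
City of Holloway: ($56,759 − $40,000) × 0.0021 = $16,759 × 0.0021 = $35.1939
Quailridge Township: ($56,759 − $40,000) × 0.00294 = $16,759 × 0.00294 = $49.27146
Levies subtotal = $893.8836
Total = $893.8836 + $776 = $1,669.8836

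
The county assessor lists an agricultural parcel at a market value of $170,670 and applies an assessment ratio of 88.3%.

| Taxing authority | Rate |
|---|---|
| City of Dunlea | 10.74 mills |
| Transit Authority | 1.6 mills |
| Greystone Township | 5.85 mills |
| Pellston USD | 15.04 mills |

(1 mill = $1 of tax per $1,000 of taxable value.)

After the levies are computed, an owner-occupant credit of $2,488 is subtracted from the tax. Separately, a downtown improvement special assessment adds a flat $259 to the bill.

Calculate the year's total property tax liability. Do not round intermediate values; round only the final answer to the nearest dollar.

$2,779

Assessed value = $170,670 × 0.883 = $150,701.61
City of Dunlea: $150,701.61 × 0.01074 = $1,618.5352914
Transit Authority: $150,701.61 × 0.0016 = $241.122576
Greystone Township: $150,701.61 × 0.00585 = $881.6044185
Pellston USD: $150,701.61 × 0.01504 = $2,266.5522144
Levies subtotal = $5,007.8145003
After credit = $5,007.8145003 − $2,488 = $2,519.8145003
Total = $2,519.8145003 + $259 = $2,778.8145003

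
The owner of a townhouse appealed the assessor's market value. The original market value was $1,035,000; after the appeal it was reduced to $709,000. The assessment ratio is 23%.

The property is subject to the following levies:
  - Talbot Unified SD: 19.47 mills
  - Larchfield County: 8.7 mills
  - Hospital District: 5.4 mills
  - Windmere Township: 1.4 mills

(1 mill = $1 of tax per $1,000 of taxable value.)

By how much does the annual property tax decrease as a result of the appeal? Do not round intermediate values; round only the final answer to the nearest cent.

$2,622.05

Old assessed value = $1,035,000 × 0.23 = $238,050
New assessed value = $709,000 × 0.23 = $163,070
Combined rate = 0.01947 + 0.0087 + 0.0054 + 0.0014 = 0.03497
Old tax = $238,050 × 0.03497 = $8,324.6085
New tax = $163,070 × 0.03497 = $5,702.5579
Reduction = $8,324.6085 − $5,702.5579 = $2,622.0506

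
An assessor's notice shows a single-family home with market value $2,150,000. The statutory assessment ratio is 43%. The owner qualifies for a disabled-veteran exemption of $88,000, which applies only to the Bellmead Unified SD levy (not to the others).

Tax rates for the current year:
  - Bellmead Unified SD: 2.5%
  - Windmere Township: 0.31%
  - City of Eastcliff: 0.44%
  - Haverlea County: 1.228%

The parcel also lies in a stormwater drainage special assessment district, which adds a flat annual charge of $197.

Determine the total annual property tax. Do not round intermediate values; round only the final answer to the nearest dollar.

Assessed value = $2,150,000 × 0.43 = $924,500
Bellmead Unified SD: ($924,500 − $88,000) × 0.025 = $836,500 × 0.025 = $20,912.5
Windmere Township: $924,500 × 0.0031 = $2,865.95
City of Eastcliff: $924,500 × 0.0044 = $4,067.8
Haverlea County: $924,500 × 0.01228 = $11,352.86
Levies subtotal = $39,199.11
Total = $39,199.11 + $197 = $39,396.11

$39,396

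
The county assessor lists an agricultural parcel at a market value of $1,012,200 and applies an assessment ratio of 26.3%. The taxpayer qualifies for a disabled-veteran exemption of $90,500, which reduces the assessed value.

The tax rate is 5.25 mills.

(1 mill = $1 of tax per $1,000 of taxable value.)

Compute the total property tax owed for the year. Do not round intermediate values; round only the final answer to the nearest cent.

Assessed value = $1,012,200 × 0.263 = $266,208.6
Taxable value = $266,208.6 − $90,500 = $175,708.6
Tax = $175,708.6 × 0.00525 = $922.47015

$922.47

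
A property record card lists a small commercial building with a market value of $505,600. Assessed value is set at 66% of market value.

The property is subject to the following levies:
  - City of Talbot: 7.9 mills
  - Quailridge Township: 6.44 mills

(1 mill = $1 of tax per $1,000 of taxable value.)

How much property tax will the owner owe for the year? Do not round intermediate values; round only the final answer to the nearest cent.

$4,785.20

Assessed value = $505,600 × 0.66 = $333,696
City of Talbot: $333,696 × 0.0079 = $2,636.1984
Quailridge Township: $333,696 × 0.00644 = $2,149.00224
Total = $2,636.1984 + $2,149.00224 = $4,785.20064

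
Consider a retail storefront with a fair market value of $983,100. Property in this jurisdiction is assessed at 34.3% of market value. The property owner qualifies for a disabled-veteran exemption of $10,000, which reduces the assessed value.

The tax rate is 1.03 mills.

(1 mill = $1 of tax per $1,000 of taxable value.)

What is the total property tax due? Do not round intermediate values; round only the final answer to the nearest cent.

$337.02

Assessed value = $983,100 × 0.343 = $337,203.3
Taxable value = $337,203.3 − $10,000 = $327,203.3
Tax = $327,203.3 × 0.00103 = $337.019399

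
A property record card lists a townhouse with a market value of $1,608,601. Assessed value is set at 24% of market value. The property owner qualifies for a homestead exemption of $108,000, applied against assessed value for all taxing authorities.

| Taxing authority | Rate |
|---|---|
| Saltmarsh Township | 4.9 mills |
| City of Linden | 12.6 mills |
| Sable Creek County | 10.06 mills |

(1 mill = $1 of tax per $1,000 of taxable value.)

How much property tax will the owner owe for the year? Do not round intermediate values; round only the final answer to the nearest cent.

Assessed value = $1,608,601 × 0.24 = $386,064.24
Taxable value = $386,064.24 − $108,000 = $278,064.24
Saltmarsh Township: $278,064.24 × 0.0049 = $1,362.514776
City of Linden: $278,064.24 × 0.0126 = $3,503.609424
Sable Creek County: $278,064.24 × 0.01006 = $2,797.3262544
Total = $1,362.514776 + $3,503.609424 + $2,797.3262544 = $7,663.4504544

$7,663.45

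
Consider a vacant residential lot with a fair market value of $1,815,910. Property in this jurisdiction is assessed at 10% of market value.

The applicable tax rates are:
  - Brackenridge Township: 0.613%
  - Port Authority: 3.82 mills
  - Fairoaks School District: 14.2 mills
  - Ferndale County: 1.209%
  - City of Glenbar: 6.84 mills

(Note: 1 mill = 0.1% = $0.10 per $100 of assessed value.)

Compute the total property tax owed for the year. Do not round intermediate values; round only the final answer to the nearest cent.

Assessed value = $1,815,910 × 0.1 = $181,591
Brackenridge Township: $181,591 × 0.00613 = $1,113.15283
Port Authority: $181,591 × 0.00382 = $693.67762
Fairoaks School District: $181,591 × 0.0142 = $2,578.5922
Ferndale County: $181,591 × 0.01209 = $2,195.43519
City of Glenbar: $181,591 × 0.00684 = $1,242.08244
Total = $7,822.94028

$7,822.94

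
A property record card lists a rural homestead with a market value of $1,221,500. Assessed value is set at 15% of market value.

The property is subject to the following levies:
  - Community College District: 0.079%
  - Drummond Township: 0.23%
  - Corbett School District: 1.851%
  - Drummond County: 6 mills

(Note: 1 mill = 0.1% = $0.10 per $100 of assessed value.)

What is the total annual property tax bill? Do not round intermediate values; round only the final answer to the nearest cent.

$5,057.01

Assessed value = $1,221,500 × 0.15 = $183,225
Community College District: $183,225 × 0.00079 = $144.74775
Drummond Township: $183,225 × 0.0023 = $421.4175
Corbett School District: $183,225 × 0.01851 = $3,391.49475
Drummond County: $183,225 × 0.006 = $1,099.35
Total = $5,057.01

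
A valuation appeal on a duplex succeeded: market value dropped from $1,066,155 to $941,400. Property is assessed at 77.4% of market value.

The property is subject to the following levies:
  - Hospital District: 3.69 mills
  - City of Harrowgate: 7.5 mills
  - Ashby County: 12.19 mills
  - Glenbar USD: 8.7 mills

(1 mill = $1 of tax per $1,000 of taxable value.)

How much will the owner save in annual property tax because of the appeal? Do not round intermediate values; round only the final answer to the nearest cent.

Old assessed value = $1,066,155 × 0.774 = $825,203.97
New assessed value = $941,400 × 0.774 = $728,643.6
Combined rate = 0.00369 + 0.0075 + 0.01219 + 0.0087 = 0.03208
Old tax = $825,203.97 × 0.03208 = $26,472.5433576
New tax = $728,643.6 × 0.03208 = $23,374.886688
Reduction = $26,472.5433576 − $23,374.886688 = $3,097.6566696

$3,097.66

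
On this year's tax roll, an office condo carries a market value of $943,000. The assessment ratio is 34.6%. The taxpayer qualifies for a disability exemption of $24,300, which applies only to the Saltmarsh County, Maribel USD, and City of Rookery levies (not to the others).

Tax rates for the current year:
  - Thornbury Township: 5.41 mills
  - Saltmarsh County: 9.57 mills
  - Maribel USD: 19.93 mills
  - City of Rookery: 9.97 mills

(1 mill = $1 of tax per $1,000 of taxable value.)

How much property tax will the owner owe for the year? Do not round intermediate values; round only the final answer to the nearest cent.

$13,684.24

Assessed value = $943,000 × 0.346 = $326,278
Thornbury Township: $326,278 × 0.00541 = $1,765.16398
Saltmarsh County: ($326,278 − $24,300) × 0.00957 = $301,978 × 0.00957 = $2,889.92946
Maribel USD: ($326,278 − $24,300) × 0.01993 = $301,978 × 0.01993 = $6,018.42154
City of Rookery: ($326,278 − $24,300) × 0.00997 = $301,978 × 0.00997 = $3,010.72066
Total = $13,684.23564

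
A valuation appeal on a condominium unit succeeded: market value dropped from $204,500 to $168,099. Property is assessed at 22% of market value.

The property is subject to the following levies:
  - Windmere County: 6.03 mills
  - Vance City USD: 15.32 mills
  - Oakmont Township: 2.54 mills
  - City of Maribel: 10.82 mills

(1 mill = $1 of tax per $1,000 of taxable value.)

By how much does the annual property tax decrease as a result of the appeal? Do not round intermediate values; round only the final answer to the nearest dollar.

Old assessed value = $204,500 × 0.22 = $44,990
New assessed value = $168,099 × 0.22 = $36,981.78
Combined rate = 0.00603 + 0.01532 + 0.00254 + 0.01082 = 0.03471
Old tax = $44,990 × 0.03471 = $1,561.6029
New tax = $36,981.78 × 0.03471 = $1,283.6375838
Reduction = $1,561.6029 − $1,283.6375838 = $277.9653162

$278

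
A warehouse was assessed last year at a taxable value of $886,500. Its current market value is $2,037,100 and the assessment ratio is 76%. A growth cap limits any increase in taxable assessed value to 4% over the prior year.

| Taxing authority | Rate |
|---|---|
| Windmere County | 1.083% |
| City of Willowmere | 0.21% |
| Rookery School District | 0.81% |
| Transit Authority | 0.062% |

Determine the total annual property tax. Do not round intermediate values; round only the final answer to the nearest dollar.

Uncapped assessed value = $2,037,100 × 0.76 = $1,548,196
Cap limit = $886,500 × 1.04 = $921,960
Taxable assessed value = min($1,548,196, $921,960) = $921,960 (cap binds)
Windmere County: $921,960 × 0.01083 = $9,984.8268
City of Willowmere: $921,960 × 0.0021 = $1,936.116
Rookery School District: $921,960 × 0.0081 = $7,467.876
Transit Authority: $921,960 × 0.00062 = $571.6152
Total = $19,960.434

$19,960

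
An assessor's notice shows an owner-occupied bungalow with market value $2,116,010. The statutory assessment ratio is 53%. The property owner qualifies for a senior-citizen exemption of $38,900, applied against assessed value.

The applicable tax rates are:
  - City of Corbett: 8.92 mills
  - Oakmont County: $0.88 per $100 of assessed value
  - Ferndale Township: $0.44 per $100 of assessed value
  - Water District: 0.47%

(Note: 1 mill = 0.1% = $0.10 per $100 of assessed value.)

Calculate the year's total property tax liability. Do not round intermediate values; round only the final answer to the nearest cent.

$29,034.94

Assessed value = $2,116,010 × 0.53 = $1,121,485.3
Taxable value = $1,121,485.3 − $38,900 = $1,082,585.3
City of Corbett: $1,082,585.3 × 0.00892 = $9,656.660876
Oakmont County: $1,082,585.3 × 0.0088 = $9,526.75064
Ferndale Township: $1,082,585.3 × 0.0044 = $4,763.37532
Water District: $1,082,585.3 × 0.0047 = $5,088.15091
Total = $29,034.937746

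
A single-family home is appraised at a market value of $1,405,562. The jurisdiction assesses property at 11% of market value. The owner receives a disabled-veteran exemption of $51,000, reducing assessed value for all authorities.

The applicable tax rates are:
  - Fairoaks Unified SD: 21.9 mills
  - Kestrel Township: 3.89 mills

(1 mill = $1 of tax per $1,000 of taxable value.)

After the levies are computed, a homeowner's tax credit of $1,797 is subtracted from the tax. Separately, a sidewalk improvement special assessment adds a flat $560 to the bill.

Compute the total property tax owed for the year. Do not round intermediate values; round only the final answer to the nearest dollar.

$1,435

Assessed value = $1,405,562 × 0.11 = $154,611.82
Taxable value = $154,611.82 − $51,000 = $103,611.82
Fairoaks Unified SD: $103,611.82 × 0.0219 = $2,269.098858
Kestrel Township: $103,611.82 × 0.00389 = $403.0499798
Levies subtotal = $2,672.1488378
After credit = $2,672.1488378 − $1,797 = $875.1488378
Total = $875.1488378 + $560 = $1,435.1488378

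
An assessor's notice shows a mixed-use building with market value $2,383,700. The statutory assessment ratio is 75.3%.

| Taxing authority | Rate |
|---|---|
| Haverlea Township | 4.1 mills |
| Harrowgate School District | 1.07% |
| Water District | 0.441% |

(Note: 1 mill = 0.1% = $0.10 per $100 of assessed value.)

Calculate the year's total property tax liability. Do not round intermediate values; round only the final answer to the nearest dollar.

Assessed value = $2,383,700 × 0.753 = $1,794,926.1
Haverlea Township: $1,794,926.1 × 0.0041 = $7,359.19701
Harrowgate School District: $1,794,926.1 × 0.0107 = $19,205.70927
Water District: $1,794,926.1 × 0.00441 = $7,915.624101
Total = $34,480.530381

$34,481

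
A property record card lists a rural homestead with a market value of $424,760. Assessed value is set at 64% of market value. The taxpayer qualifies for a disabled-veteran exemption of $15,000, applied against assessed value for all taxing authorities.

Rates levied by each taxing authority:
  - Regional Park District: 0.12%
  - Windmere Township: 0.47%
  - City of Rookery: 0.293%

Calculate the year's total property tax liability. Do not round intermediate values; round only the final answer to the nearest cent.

$2,267.95

Assessed value = $424,760 × 0.64 = $271,846.4
Taxable value = $271,846.4 − $15,000 = $256,846.4
Regional Park District: $256,846.4 × 0.0012 = $308.21568
Windmere Township: $256,846.4 × 0.0047 = $1,207.17808
City of Rookery: $256,846.4 × 0.00293 = $752.559952
Total = $308.21568 + $1,207.17808 + $752.559952 = $2,267.953712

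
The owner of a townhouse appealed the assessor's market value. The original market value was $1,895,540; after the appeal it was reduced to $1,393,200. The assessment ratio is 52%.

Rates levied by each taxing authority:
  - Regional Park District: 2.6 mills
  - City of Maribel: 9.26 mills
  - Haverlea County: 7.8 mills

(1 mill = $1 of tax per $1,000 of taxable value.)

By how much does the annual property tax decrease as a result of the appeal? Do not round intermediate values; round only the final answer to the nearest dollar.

$5,136

Old assessed value = $1,895,540 × 0.52 = $985,680.8
New assessed value = $1,393,200 × 0.52 = $724,464
Combined rate = 0.0026 + 0.00926 + 0.0078 = 0.01966
Old tax = $985,680.8 × 0.01966 = $19,378.484528
New tax = $724,464 × 0.01966 = $14,242.96224
Reduction = $19,378.484528 − $14,242.96224 = $5,135.522288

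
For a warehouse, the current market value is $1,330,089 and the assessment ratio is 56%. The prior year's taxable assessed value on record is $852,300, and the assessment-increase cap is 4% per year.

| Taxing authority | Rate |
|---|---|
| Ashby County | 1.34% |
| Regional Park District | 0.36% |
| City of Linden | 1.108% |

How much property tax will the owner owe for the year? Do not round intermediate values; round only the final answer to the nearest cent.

Uncapped assessed value = $1,330,089 × 0.56 = $744,849.84
Cap limit = $852,300 × 1.04 = $886,392
Taxable assessed value = min($744,849.84, $886,392) = $744,849.84 (cap does not bind)
Ashby County: $744,849.84 × 0.0134 = $9,980.987856
Regional Park District: $744,849.84 × 0.0036 = $2,681.459424
City of Linden: $744,849.84 × 0.01108 = $8,252.9362272
Total = $20,915.3835072

$20,915.38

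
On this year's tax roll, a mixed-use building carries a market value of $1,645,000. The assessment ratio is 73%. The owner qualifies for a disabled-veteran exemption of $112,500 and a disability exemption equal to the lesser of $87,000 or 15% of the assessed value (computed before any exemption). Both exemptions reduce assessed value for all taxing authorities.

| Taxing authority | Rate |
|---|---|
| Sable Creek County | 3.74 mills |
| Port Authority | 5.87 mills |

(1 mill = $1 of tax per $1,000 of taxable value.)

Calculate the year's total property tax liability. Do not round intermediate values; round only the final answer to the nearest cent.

$9,622.97

Assessed value = $1,645,000 × 0.73 = $1,200,850
Disability exemption = min($87,000, 15% × $1,200,850) = min($87,000, $180,127.5) = $87,000 (dollar cap binds)
Taxable value = $1,200,850 − $112,500 − $87,000 = $1,001,350
Sable Creek County: $1,001,350 × 0.00374 = $3,745.049
Port Authority: $1,001,350 × 0.00587 = $5,877.9245
Total = $9,622.9735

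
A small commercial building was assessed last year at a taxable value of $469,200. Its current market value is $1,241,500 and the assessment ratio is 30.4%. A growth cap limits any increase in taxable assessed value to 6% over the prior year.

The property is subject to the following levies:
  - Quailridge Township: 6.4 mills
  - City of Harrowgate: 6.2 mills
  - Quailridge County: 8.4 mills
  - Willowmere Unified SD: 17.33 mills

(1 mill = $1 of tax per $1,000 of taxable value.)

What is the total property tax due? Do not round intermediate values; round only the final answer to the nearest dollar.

Uncapped assessed value = $1,241,500 × 0.304 = $377,416
Cap limit = $469,200 × 1.06 = $497,352
Taxable assessed value = min($377,416, $497,352) = $377,416 (cap does not bind)
Quailridge Township: $377,416 × 0.0064 = $2,415.4624
City of Harrowgate: $377,416 × 0.0062 = $2,339.9792
Quailridge County: $377,416 × 0.0084 = $3,170.2944
Willowmere Unified SD: $377,416 × 0.01733 = $6,540.61928
Total = $14,466.35528

$14,466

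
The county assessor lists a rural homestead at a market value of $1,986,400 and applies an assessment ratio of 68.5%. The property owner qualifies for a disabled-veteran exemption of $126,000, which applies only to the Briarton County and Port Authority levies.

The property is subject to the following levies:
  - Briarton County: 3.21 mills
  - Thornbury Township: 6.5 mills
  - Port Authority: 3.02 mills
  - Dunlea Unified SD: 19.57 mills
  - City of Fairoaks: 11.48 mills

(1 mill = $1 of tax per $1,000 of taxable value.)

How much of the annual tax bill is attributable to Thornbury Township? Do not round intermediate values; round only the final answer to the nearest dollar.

$8,844

Assessed value = $1,986,400 × 0.685 = $1,360,684
Thornbury Township taxable value = $1,360,684 (exemption does not apply)
Thornbury Township levy = $1,360,684 × 0.0065 = $8,844.446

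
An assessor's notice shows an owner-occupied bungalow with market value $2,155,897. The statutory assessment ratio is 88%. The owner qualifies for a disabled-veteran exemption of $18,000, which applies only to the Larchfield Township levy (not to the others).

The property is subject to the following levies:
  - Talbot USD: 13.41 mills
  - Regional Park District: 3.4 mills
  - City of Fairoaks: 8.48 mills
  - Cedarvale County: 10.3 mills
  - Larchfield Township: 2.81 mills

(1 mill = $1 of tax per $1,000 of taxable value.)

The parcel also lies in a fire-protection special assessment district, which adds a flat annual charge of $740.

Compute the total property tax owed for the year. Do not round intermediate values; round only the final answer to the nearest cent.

Assessed value = $2,155,897 × 0.88 = $1,897,189.36
Talbot USD: $1,897,189.36 × 0.01341 = $25,441.3093176
Regional Park District: $1,897,189.36 × 0.0034 = $6,450.443824
City of Fairoaks: $1,897,189.36 × 0.00848 = $16,088.1657728
Cedarvale County: $1,897,189.36 × 0.0103 = $19,541.050408
Larchfield Township: ($1,897,189.36 − $18,000) × 0.00281 = $1,879,189.36 × 0.00281 = $5,280.5221016
Levies subtotal = $72,801.491424
Total = $72,801.491424 + $740 = $73,541.491424

$73,541.49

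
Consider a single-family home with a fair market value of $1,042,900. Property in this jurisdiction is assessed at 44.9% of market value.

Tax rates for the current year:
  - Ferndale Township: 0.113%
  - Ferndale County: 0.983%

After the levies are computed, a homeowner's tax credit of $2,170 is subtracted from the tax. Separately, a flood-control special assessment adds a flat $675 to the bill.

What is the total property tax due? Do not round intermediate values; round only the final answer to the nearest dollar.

Assessed value = $1,042,900 × 0.449 = $468,262.1
Ferndale Township: $468,262.1 × 0.00113 = $529.136173
Ferndale County: $468,262.1 × 0.00983 = $4,603.016443
Levies subtotal = $5,132.152616
After credit = $5,132.152616 − $2,170 = $2,962.152616
Total = $2,962.152616 + $675 = $3,637.152616

$3,637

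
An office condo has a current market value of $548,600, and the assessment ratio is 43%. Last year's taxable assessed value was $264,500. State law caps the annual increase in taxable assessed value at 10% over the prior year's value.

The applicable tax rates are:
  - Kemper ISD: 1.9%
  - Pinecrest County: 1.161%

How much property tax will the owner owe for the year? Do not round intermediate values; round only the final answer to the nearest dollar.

$7,221

Uncapped assessed value = $548,600 × 0.43 = $235,898
Cap limit = $264,500 × 1.1 = $290,950
Taxable assessed value = min($235,898, $290,950) = $235,898 (cap does not bind)
Kemper ISD: $235,898 × 0.019 = $4,482.062
Pinecrest County: $235,898 × 0.01161 = $2,738.77578
Total = $7,220.83778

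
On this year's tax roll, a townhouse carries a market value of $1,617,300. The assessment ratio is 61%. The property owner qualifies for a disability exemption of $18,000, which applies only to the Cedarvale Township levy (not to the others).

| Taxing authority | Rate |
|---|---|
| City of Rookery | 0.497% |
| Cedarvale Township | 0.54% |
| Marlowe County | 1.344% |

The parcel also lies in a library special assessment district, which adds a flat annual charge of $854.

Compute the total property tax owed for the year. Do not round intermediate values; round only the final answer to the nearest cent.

$24,246.63

Assessed value = $1,617,300 × 0.61 = $986,553
City of Rookery: $986,553 × 0.00497 = $4,903.16841
Cedarvale Township: ($986,553 − $18,000) × 0.0054 = $968,553 × 0.0054 = $5,230.1862
Marlowe County: $986,553 × 0.01344 = $13,259.27232
Levies subtotal = $23,392.62693
Total = $23,392.62693 + $854 = $24,246.62693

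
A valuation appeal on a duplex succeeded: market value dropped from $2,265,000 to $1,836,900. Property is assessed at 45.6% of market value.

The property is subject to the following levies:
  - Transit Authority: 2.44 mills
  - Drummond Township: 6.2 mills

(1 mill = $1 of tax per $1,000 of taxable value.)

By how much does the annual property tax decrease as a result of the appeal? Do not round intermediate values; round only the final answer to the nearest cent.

Old assessed value = $2,265,000 × 0.456 = $1,032,840
New assessed value = $1,836,900 × 0.456 = $837,626.4
Combined rate = 0.00244 + 0.0062 = 0.00864
Old tax = $1,032,840 × 0.00864 = $8,923.7376
New tax = $837,626.4 × 0.00864 = $7,237.092096
Reduction = $8,923.7376 − $7,237.092096 = $1,686.645504

$1,686.65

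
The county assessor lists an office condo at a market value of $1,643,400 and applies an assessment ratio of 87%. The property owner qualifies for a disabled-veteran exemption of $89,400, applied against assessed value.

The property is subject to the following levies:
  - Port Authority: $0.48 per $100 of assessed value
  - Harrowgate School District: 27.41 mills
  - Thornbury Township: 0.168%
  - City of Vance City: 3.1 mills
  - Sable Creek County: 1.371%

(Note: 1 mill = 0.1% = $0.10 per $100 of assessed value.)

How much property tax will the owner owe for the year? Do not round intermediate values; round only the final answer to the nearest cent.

$67,956.15

Assessed value = $1,643,400 × 0.87 = $1,429,758
Taxable value = $1,429,758 − $89,400 = $1,340,358
Port Authority: $1,340,358 × 0.0048 = $6,433.7184
Harrowgate School District: $1,340,358 × 0.02741 = $36,739.21278
Thornbury Township: $1,340,358 × 0.00168 = $2,251.80144
City of Vance City: $1,340,358 × 0.0031 = $4,155.1098
Sable Creek County: $1,340,358 × 0.01371 = $18,376.30818
Total = $67,956.1506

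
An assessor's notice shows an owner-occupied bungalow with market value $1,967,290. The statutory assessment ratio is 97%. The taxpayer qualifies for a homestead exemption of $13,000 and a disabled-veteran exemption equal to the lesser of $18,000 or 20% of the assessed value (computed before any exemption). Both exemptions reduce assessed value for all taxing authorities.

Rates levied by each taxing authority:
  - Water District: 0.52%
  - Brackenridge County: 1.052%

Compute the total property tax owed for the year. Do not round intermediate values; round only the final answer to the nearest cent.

$29,510.70

Assessed value = $1,967,290 × 0.97 = $1,908,271.3
Disabled-veteran exemption = min($18,000, 20% × $1,908,271.3) = min($18,000, $381,654.26) = $18,000 (dollar cap binds)
Taxable value = $1,908,271.3 − $13,000 − $18,000 = $1,877,271.3
Water District: $1,877,271.3 × 0.0052 = $9,761.81076
Brackenridge County: $1,877,271.3 × 0.01052 = $19,748.894076
Total = $29,510.704836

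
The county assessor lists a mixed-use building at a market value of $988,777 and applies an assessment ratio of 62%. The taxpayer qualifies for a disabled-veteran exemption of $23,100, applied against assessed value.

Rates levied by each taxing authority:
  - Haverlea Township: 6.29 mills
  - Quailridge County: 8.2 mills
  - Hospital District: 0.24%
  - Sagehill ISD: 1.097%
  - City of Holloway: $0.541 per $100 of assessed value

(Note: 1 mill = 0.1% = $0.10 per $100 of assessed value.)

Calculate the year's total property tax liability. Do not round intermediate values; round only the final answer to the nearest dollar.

Assessed value = $988,777 × 0.62 = $613,041.74
Taxable value = $613,041.74 − $23,100 = $589,941.74
Haverlea Township: $589,941.74 × 0.00629 = $3,710.7335446
Quailridge County: $589,941.74 × 0.0082 = $4,837.522268
Hospital District: $589,941.74 × 0.0024 = $1,415.860176
Sagehill ISD: $589,941.74 × 0.01097 = $6,471.6608878
City of Holloway: $589,941.74 × 0.00541 = $3,191.5848134
Total = $19,627.3616898

$19,627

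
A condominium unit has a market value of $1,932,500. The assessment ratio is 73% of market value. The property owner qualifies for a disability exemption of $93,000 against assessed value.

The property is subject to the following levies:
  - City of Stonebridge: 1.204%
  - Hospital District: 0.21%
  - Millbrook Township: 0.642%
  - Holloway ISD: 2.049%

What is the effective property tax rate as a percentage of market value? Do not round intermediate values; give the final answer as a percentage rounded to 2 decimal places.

Assessed value = $1,932,500 × 0.73 = $1,410,725
Taxable value = $1,410,725 − $93,000 = $1,317,725
City of Stonebridge: $1,317,725 × 0.01204 = $15,865.409
Hospital District: $1,317,725 × 0.0021 = $2,767.2225
Millbrook Township: $1,317,725 × 0.00642 = $8,459.7945
Holloway ISD: $1,317,725 × 0.02049 = $27,000.18525
Total tax = $54,092.61125
Effective rate = $54,092.61125 ÷ $1,932,500 = 2.80% of market value

2.80%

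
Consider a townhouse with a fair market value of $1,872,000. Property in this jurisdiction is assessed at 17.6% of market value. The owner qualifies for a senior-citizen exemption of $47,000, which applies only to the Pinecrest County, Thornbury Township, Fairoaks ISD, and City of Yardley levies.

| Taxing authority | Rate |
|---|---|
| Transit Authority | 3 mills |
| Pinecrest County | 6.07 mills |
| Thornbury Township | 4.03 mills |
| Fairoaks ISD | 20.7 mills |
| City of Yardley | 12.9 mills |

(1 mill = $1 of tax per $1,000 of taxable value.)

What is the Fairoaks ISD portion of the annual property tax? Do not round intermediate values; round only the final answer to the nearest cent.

$5,847.17

Assessed value = $1,872,000 × 0.176 = $329,472
Fairoaks ISD taxable value = $329,472 − $47,000 = $282,472
Fairoaks ISD levy = $282,472 × 0.0207 = $5,847.1704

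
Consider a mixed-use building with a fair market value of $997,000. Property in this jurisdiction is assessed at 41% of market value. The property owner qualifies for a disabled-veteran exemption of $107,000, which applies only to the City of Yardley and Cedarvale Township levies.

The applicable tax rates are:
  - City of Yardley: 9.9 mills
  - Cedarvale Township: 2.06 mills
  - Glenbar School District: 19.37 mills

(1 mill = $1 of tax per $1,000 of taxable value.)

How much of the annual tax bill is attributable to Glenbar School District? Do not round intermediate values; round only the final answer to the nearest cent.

$7,917.87

Assessed value = $997,000 × 0.41 = $408,770
Glenbar School District taxable value = $408,770 (exemption does not apply)
Glenbar School District levy = $408,770 × 0.01937 = $7,917.8749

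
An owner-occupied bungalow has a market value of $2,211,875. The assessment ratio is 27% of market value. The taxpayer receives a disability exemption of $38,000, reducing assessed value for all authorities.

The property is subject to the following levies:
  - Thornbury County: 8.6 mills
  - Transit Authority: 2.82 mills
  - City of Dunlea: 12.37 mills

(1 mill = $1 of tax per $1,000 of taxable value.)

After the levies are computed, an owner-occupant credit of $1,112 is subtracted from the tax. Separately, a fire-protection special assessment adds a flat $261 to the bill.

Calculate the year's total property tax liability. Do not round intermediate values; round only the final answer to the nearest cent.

$12,452.52

Assessed value = $2,211,875 × 0.27 = $597,206.25
Taxable value = $597,206.25 − $38,000 = $559,206.25
Thornbury County: $559,206.25 × 0.0086 = $4,809.17375
Transit Authority: $559,206.25 × 0.00282 = $1,576.961625
City of Dunlea: $559,206.25 × 0.01237 = $6,917.3813125
Levies subtotal = $13,303.5166875
After credit = $13,303.5166875 − $1,112 = $12,191.5166875
Total = $12,191.5166875 + $261 = $12,452.5166875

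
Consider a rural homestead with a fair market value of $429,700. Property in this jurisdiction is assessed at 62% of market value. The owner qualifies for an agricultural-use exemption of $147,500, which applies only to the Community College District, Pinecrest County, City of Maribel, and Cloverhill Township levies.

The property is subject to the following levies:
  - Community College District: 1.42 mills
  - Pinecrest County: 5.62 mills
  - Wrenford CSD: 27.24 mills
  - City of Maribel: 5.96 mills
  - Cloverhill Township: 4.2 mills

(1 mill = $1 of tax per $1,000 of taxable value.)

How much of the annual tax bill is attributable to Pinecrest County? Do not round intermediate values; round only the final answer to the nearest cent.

Assessed value = $429,700 × 0.62 = $266,414
Pinecrest County taxable value = $266,414 − $147,500 = $118,914
Pinecrest County levy = $118,914 × 0.00562 = $668.29668

$668.30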